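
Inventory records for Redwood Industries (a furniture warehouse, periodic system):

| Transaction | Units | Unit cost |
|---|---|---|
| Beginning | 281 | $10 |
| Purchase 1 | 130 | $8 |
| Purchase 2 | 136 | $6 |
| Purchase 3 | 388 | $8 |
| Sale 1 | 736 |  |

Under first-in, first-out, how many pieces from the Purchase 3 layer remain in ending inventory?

Sale 1 (736) [FIFO — oldest first]: 281 @ $10 + 130 @ $8 + 136 @ $6 + 189 @ $8 = $6,178
Ending inventory: 199 @ $8 = $1,592

199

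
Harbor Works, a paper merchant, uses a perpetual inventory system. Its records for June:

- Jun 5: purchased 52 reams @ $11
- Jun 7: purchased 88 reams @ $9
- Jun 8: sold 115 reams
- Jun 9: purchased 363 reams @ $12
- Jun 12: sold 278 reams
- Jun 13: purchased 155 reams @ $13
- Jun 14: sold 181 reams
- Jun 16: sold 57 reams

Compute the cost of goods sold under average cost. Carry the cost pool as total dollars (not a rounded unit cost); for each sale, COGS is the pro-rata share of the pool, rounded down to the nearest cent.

After Jun 5: 52 on hand, pool $572.00 (≈ $11.0000 each)
After Jun 7: 140 on hand, pool $1,364.00 (≈ $9.7429 each)
Jun 8, sell 115: 115/140 × $1,364.00 → $1,120.42
After Jun 9: 388 on hand, pool $4,599.58 (≈ $11.8546 each)
Jun 12, sell 278: 278/388 × $4,599.58 → $3,295.57
After Jun 13: 265 on hand, pool $3,319.01 (≈ $12.5246 each)
Jun 14, sell 181: 181/265 × $3,319.01 → $2,266.94
Jun 16, sell 57: 57/84 × $1,052.07 → $713.90
Total COGS = $1,120.42 + $3,295.57 + $2,266.94 + $713.90 = $7,396.83
Ending inventory (cost pool remaining) = $338.17

COGS = $7,396.83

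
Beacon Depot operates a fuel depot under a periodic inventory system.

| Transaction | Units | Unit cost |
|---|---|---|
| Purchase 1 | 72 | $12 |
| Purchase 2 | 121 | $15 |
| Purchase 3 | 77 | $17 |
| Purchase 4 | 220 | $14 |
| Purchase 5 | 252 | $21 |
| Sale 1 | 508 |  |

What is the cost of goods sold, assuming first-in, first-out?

COGS = $7,446

Sale 1 (508) [FIFO — oldest first]: 72 @ $12 + 121 @ $15 + 77 @ $17 + 220 @ $14 + 18 @ $21 = $7,446
Ending inventory: 234 @ $21 = $4,914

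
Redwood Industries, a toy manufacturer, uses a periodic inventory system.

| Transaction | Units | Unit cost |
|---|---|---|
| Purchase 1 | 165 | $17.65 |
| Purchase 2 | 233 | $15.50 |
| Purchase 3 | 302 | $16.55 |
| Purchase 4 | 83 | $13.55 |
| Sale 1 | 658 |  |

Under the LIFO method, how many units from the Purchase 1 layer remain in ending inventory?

125

Sale 1 (658) [LIFO — newest first]: 83 @ $13.55 + 302 @ $16.55 + 233 @ $15.50 + 40 @ $17.65 = $10,440.25
Ending inventory: 125 @ $17.65 = $2,206.25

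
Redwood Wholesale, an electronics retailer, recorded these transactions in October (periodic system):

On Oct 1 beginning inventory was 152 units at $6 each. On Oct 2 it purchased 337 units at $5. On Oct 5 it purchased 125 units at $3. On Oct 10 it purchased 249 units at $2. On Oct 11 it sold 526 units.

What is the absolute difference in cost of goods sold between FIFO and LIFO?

$1,075

FIFO COGS: 152 @ $6 + 337 @ $5 + 37 @ $3 = $2,708
LIFO COGS: 249 @ $2 + 125 @ $3 + 152 @ $5 = $1,633
Difference = |$2,708 − $1,633| = $1,075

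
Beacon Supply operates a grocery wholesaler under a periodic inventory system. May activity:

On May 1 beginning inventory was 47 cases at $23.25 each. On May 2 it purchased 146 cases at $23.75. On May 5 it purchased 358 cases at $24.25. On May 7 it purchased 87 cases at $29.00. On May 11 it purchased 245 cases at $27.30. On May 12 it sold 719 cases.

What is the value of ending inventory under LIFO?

Ending inventory = $3,871.50

May 12, 719 sold [LIFO — newest first]: 245 @ $27.30 + 87 @ $29.00 + 358 @ $24.25 + 29 @ $23.75 = $18,581.75
Ending inventory: 47 @ $23.25 + 117 @ $23.75 = $3,871.50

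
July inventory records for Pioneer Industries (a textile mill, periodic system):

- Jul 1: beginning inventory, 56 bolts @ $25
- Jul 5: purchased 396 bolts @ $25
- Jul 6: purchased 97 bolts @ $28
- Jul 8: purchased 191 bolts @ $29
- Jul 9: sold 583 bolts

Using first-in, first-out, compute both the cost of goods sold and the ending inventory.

COGS = $15,002; ending inventory = $4,553

Jul 9, 583 sold [FIFO — oldest first]: 56 @ $25 + 396 @ $25 + 97 @ $28 + 34 @ $29 = $15,002
Ending inventory: 157 @ $29 = $4,553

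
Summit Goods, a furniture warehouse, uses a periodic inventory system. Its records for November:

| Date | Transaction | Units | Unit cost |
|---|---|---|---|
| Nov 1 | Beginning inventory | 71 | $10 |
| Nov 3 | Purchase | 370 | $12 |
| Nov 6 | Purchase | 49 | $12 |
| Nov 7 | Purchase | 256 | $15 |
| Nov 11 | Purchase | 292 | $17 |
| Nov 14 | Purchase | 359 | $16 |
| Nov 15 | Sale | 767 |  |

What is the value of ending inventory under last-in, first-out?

Nov 15, 767 sold [LIFO — newest first]: 359 @ $16 + 292 @ $17 + 116 @ $15 = $12,448
Ending inventory: 71 @ $10 + 370 @ $12 + 49 @ $12 + 140 @ $15 = $7,838

Ending inventory = $7,838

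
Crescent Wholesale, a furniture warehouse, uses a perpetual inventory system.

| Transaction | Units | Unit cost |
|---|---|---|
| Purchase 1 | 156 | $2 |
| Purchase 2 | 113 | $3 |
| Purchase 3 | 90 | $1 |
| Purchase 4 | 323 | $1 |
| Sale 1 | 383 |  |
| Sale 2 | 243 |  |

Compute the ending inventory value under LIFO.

Ending inventory = $112

Sale 1 (383) [LIFO — newest first]: 323 @ $1 + 60 @ $1 = $383
Sale 2 (243) [LIFO — newest first]: 30 @ $1 + 113 @ $3 + 100 @ $2 = $569
Total COGS = $383 + $569 = $952
Ending inventory: 56 @ $2 = $112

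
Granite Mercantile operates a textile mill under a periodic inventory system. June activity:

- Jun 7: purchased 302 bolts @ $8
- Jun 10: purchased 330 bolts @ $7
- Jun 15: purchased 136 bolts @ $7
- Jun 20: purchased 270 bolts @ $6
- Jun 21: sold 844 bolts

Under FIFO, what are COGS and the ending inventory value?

COGS = $6,134; ending inventory = $1,164

Jun 21, 844 sold [FIFO — oldest first]: 302 @ $8 + 330 @ $7 + 136 @ $7 + 76 @ $6 = $6,134
Ending inventory: 194 @ $6 = $1,164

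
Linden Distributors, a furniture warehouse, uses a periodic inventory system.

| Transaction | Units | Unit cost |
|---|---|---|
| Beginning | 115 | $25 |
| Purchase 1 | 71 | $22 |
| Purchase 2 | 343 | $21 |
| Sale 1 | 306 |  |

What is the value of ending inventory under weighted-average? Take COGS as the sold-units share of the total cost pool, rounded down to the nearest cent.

Ending inventory = $4,906.85

Sale 1, sell 306: 306/529 × $11,640.00 → $6,733.15
Ending inventory (cost pool remaining) = $4,906.85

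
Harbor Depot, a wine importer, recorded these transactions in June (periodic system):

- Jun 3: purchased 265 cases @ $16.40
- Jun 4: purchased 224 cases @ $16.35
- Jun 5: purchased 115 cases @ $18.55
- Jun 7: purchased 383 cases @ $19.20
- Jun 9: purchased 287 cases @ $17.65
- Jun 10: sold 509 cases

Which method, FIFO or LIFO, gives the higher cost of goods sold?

LIFO

FIFO COGS: 265 @ $16.40 + 224 @ $16.35 + 20 @ $18.55 = $8,379.40
LIFO COGS: 287 @ $17.65 + 222 @ $19.20 = $9,327.95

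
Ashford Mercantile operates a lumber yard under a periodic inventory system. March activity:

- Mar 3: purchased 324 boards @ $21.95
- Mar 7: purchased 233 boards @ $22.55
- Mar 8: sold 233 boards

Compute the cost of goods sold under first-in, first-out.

Mar 8, 233 sold [FIFO — oldest first]: 233 @ $21.95 = $5,114.35
Ending inventory: 91 @ $21.95 + 233 @ $22.55 = $7,251.60

COGS = $5,114.35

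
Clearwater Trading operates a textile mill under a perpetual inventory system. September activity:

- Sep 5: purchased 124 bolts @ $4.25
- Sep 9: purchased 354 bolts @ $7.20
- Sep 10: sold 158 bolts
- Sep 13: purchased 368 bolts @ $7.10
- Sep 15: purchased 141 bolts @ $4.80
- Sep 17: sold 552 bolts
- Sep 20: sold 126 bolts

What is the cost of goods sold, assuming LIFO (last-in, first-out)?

COGS = $5,644.00

Sep 10, 158 sold [LIFO — newest first]: 158 @ $7.20 = $1,137.60
Sep 17, 552 sold [LIFO — newest first]: 141 @ $4.80 + 368 @ $7.10 + 43 @ $7.20 = $3,599.20
Sep 20, 126 sold [LIFO — newest first]: 126 @ $7.20 = $907.20
Total COGS = $1,137.60 + $3,599.20 + $907.20 = $5,644.00
Ending inventory: 124 @ $4.25 + 27 @ $7.20 = $721.40
Check: goods available $6,365.40 = COGS $5,644.00 + ending $721.40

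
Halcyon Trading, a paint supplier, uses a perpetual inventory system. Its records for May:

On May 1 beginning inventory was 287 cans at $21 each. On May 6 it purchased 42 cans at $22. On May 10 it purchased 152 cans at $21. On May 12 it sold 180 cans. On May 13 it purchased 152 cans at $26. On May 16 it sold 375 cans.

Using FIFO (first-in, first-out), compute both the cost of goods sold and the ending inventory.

May 12, 180 sold [FIFO — oldest first]: 180 @ $21 = $3,780
May 16, 375 sold [FIFO — oldest first]: 107 @ $21 + 42 @ $22 + 152 @ $21 + 74 @ $26 = $8,287
Total COGS = $3,780 + $8,287 = $12,067
Ending inventory: 78 @ $26 = $2,028

COGS = $12,067; ending inventory = $2,028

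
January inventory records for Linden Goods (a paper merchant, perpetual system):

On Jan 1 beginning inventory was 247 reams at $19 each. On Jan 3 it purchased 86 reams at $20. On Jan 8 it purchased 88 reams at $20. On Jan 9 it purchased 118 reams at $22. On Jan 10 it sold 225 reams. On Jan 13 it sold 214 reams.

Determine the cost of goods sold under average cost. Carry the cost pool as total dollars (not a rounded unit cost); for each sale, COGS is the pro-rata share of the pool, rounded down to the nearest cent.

After Jan 1: 247 on hand, pool $4,693.00 (≈ $19.0000 each)
After Jan 3: 333 on hand, pool $6,413.00 (≈ $19.2583 each)
After Jan 8: 421 on hand, pool $8,173.00 (≈ $19.4133 each)
After Jan 9: 539 on hand, pool $10,769.00 (≈ $19.9796 each)
Jan 10, sell 225: 225/539 × $10,769.00 → $4,495.40
Jan 13, sell 214: 214/314 × $6,273.60 → $4,275.63
Total COGS = $4,495.40 + $4,275.63 = $8,771.03
Ending inventory (cost pool remaining) = $1,997.97

COGS = $8,771.03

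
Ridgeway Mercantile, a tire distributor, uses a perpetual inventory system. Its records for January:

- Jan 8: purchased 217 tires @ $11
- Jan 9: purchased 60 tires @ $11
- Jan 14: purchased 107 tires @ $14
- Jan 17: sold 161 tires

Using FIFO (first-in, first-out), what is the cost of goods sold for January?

Jan 17, 161 sold [FIFO — oldest first]: 161 @ $11 = $1,771
Ending inventory: 56 @ $11 + 60 @ $11 + 107 @ $14 = $2,774

COGS = $1,771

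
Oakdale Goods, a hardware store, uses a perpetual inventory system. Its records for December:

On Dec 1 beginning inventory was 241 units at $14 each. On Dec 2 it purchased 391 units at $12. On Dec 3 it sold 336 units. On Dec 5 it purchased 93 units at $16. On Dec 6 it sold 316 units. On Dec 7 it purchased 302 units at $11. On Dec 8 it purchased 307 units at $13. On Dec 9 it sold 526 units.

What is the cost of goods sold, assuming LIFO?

Dec 3, 336 sold [LIFO — newest first]: 336 @ $12 = $4,032
Dec 6, 316 sold [LIFO — newest first]: 93 @ $16 + 55 @ $12 + 168 @ $14 = $4,500
Dec 9, 526 sold [LIFO — newest first]: 307 @ $13 + 219 @ $11 = $6,400
Total COGS = $4,032 + $4,500 + $6,400 = $14,932
Ending inventory: 73 @ $14 + 83 @ $11 = $1,935

COGS = $14,932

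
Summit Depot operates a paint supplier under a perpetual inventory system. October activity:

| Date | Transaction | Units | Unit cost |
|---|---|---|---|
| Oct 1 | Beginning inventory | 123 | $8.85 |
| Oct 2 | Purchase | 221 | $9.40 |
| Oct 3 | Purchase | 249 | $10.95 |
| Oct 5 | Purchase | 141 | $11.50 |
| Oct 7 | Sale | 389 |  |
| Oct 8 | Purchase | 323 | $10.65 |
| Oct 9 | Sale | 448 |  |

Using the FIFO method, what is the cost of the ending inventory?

Oct 7, 389 sold [FIFO — oldest first]: 123 @ $8.85 + 221 @ $9.40 + 45 @ $10.95 = $3,658.70
Oct 9, 448 sold [FIFO — oldest first]: 204 @ $10.95 + 141 @ $11.50 + 103 @ $10.65 = $4,952.25
Total COGS = $3,658.70 + $4,952.25 = $8,610.95
Ending inventory: 220 @ $10.65 = $2,343.00
Check: goods available $10,953.95 = COGS $8,610.95 + ending $2,343.00

Ending inventory = $2,343.00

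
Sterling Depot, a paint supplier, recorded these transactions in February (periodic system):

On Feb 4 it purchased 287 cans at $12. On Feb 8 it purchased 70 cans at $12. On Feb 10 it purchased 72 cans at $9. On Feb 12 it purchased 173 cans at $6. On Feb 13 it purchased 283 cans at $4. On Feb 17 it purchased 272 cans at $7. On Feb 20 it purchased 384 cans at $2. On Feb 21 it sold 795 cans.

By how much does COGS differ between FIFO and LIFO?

FIFO COGS: 287 @ $12 + 70 @ $12 + 72 @ $9 + 173 @ $6 + 193 @ $4 = $6,742
LIFO COGS: 384 @ $2 + 272 @ $7 + 139 @ $4 = $3,228
Difference = |$6,742 − $3,228| = $3,514

$3,514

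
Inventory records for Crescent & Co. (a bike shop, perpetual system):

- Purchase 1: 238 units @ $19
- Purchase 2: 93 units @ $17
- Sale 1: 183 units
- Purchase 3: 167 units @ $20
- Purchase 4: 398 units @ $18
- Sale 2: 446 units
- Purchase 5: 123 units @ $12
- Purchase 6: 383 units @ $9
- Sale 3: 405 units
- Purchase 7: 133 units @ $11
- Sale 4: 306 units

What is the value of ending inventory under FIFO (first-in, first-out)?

Ending inventory = $2,021

Sale 1 (183) [FIFO — oldest first]: 183 @ $19 = $3,477
Sale 2 (446) [FIFO — oldest first]: 55 @ $19 + 93 @ $17 + 167 @ $20 + 131 @ $18 = $8,324
Sale 3 (405) [FIFO — oldest first]: 267 @ $18 + 123 @ $12 + 15 @ $9 = $6,417
Sale 4 (306) [FIFO — oldest first]: 306 @ $9 = $2,754
Total COGS = $3,477 + $8,324 + $6,417 + $2,754 = $20,972
Ending inventory: 62 @ $9 + 133 @ $11 = $2,021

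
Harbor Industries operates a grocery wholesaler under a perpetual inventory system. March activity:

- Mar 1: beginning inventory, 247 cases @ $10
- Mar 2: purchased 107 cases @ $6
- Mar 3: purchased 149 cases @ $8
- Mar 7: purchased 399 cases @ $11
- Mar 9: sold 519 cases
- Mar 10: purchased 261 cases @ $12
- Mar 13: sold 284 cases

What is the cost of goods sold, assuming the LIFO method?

COGS = $8,665

Mar 9, 519 sold [LIFO — newest first]: 399 @ $11 + 120 @ $8 = $5,349
Mar 13, 284 sold [LIFO — newest first]: 261 @ $12 + 23 @ $8 = $3,316
Total COGS = $5,349 + $3,316 = $8,665
Ending inventory: 247 @ $10 + 107 @ $6 + 6 @ $8 = $3,160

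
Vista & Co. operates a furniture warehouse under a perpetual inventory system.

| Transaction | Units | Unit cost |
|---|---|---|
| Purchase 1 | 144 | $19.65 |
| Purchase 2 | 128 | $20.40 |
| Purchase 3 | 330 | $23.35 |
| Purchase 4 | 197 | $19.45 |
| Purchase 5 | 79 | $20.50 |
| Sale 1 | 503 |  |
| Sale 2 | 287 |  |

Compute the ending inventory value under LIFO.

Sale 1 (503) [LIFO — newest first]: 79 @ $20.50 + 197 @ $19.45 + 227 @ $23.35 = $10,751.60
Sale 2 (287) [LIFO — newest first]: 103 @ $23.35 + 128 @ $20.40 + 56 @ $19.65 = $6,116.65
Total COGS = $10,751.60 + $6,116.65 = $16,868.25
Ending inventory: 88 @ $19.65 = $1,729.20
Check: goods available $18,597.45 = COGS $16,868.25 + ending $1,729.20

Ending inventory = $1,729.20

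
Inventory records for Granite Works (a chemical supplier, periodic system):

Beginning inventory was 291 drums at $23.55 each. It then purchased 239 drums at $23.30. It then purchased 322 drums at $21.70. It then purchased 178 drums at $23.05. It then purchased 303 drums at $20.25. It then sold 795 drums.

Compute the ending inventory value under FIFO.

Sale 1 (795) [FIFO — oldest first]: 291 @ $23.55 + 239 @ $23.30 + 265 @ $21.70 = $18,172.25
Ending inventory: 57 @ $21.70 + 178 @ $23.05 + 303 @ $20.25 = $11,475.55

Ending inventory = $11,475.55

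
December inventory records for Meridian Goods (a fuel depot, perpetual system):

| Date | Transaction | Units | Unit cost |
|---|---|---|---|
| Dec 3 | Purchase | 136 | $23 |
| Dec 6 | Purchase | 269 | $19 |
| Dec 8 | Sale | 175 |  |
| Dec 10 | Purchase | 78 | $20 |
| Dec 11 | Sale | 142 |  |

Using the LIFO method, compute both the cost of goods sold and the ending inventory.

COGS = $6,101; ending inventory = $3,698

Dec 8, 175 sold [LIFO — newest first]: 175 @ $19 = $3,325
Dec 11, 142 sold [LIFO — newest first]: 78 @ $20 + 64 @ $19 = $2,776
Total COGS = $3,325 + $2,776 = $6,101
Ending inventory: 136 @ $23 + 30 @ $19 = $3,698
Check: goods available $9,799 = COGS $6,101 + ending $3,698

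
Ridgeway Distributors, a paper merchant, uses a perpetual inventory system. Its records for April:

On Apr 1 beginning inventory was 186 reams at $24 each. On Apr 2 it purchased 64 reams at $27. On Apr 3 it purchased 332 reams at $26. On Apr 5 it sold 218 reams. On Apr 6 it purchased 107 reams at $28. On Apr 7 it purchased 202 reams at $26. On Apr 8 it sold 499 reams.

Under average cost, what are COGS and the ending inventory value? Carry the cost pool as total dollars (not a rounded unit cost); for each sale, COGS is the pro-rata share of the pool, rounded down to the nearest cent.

COGS = $18,542.47; ending inventory = $4,529.53

After Apr 1: 186 on hand, pool $4,464.00 (≈ $24.0000 each)
After Apr 2: 250 on hand, pool $6,192.00 (≈ $24.7680 each)
After Apr 3: 582 on hand, pool $14,824.00 (≈ $25.4708 each)
Apr 5, sell 218: 218/582 × $14,824.00 → $5,552.63
After Apr 6: 471 on hand, pool $12,267.37 (≈ $26.0454 each)
After Apr 7: 673 on hand, pool $17,519.37 (≈ $26.0318 each)
Apr 8, sell 499: 499/673 × $17,519.37 → $12,989.84
Total COGS = $5,552.63 + $12,989.84 = $18,542.47
Ending inventory (cost pool remaining) = $4,529.53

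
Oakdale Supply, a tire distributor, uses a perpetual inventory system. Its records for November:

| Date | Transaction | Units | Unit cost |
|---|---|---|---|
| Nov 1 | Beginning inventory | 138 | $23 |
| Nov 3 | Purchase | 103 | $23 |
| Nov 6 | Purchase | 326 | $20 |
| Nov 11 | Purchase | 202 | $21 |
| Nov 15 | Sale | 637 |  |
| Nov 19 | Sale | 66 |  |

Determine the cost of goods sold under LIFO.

COGS = $14,787

Nov 15, 637 sold [LIFO — newest first]: 202 @ $21 + 326 @ $20 + 103 @ $23 + 6 @ $23 = $13,269
Nov 19, 66 sold [LIFO — newest first]: 66 @ $23 = $1,518
Total COGS = $13,269 + $1,518 = $14,787
Ending inventory: 66 @ $23 = $1,518
Check: goods available $16,305 = COGS $14,787 + ending $1,518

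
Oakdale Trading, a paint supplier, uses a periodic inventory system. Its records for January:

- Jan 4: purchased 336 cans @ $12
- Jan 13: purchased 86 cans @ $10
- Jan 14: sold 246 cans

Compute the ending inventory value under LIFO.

Jan 14, 246 sold [LIFO — newest first]: 86 @ $10 + 160 @ $12 = $2,780
Ending inventory: 176 @ $12 = $2,112

Ending inventory = $2,112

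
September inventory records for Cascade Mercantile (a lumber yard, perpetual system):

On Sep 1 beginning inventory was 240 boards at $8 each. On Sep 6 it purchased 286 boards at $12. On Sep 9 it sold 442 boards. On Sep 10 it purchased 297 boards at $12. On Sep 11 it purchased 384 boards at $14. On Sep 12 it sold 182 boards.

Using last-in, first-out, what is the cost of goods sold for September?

Sep 9, 442 sold [LIFO — newest first]: 286 @ $12 + 156 @ $8 = $4,680
Sep 12, 182 sold [LIFO — newest first]: 182 @ $14 = $2,548
Total COGS = $4,680 + $2,548 = $7,228
Ending inventory: 84 @ $8 + 297 @ $12 + 202 @ $14 = $7,064
Check: goods available $14,292 = COGS $7,228 + ending $7,064

COGS = $7,228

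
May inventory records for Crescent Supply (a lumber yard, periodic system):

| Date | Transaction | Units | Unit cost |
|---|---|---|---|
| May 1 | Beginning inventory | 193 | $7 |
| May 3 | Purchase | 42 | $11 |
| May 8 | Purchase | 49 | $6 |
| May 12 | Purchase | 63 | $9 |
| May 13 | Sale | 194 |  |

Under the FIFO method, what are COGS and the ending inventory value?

May 13, 194 sold [FIFO — oldest first]: 193 @ $7 + 1 @ $11 = $1,362
Ending inventory: 41 @ $11 + 49 @ $6 + 63 @ $9 = $1,312

COGS = $1,362; ending inventory = $1,312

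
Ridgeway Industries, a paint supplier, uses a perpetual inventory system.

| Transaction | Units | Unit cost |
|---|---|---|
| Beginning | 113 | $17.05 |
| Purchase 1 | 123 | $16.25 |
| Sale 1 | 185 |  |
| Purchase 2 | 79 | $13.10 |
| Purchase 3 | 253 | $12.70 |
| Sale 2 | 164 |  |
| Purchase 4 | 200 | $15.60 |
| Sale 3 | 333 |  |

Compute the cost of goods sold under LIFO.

COGS = $9,965.35

Sale 1 (185) [LIFO — newest first]: 123 @ $16.25 + 62 @ $17.05 = $3,055.85
Sale 2 (164) [LIFO — newest first]: 164 @ $12.70 = $2,082.80
Sale 3 (333) [LIFO — newest first]: 200 @ $15.60 + 89 @ $12.70 + 44 @ $13.10 = $4,826.70
Total COGS = $3,055.85 + $2,082.80 + $4,826.70 = $9,965.35
Ending inventory: 51 @ $17.05 + 35 @ $13.10 = $1,328.05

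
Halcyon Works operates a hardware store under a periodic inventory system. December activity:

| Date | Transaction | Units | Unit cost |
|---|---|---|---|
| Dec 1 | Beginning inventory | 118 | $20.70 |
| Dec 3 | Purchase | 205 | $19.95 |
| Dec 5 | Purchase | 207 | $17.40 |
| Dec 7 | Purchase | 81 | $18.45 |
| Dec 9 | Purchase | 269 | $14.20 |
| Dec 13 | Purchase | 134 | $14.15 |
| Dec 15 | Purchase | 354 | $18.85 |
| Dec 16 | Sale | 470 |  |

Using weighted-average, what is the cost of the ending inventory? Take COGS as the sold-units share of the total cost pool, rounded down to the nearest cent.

Dec 16, sell 470: 470/1368 × $24,017.40 → $8,251.59
Ending inventory (cost pool remaining) = $15,765.81
Check: goods available $24,017.40 = COGS $8,251.59 + ending $15,765.81

Ending inventory = $15,765.81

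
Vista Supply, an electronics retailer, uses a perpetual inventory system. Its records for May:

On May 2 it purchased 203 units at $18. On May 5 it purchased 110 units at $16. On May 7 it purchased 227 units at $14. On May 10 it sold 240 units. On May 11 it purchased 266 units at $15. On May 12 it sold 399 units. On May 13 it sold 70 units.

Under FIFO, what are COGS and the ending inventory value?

May 10, 240 sold [FIFO — oldest first]: 203 @ $18 + 37 @ $16 = $4,246
May 12, 399 sold [FIFO — oldest first]: 73 @ $16 + 227 @ $14 + 99 @ $15 = $5,831
May 13, 70 sold [FIFO — oldest first]: 70 @ $15 = $1,050
Total COGS = $4,246 + $5,831 + $1,050 = $11,127
Ending inventory: 97 @ $15 = $1,455
Check: goods available $12,582 = COGS $11,127 + ending $1,455

COGS = $11,127; ending inventory = $1,455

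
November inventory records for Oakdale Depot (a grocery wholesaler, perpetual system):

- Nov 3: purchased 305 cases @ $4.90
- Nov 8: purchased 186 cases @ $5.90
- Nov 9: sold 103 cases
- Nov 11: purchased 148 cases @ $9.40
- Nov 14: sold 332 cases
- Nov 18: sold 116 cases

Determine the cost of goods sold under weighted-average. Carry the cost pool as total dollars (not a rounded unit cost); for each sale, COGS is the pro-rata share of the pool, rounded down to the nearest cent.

After Nov 3: 305 on hand, pool $1,494.50 (≈ $4.9000 each)
After Nov 8: 491 on hand, pool $2,591.90 (≈ $5.2788 each)
Nov 9, sell 103: 103/491 × $2,591.90 → $543.71
After Nov 11: 536 on hand, pool $3,439.39 (≈ $6.4168 each)
Nov 14, sell 332: 332/536 × $3,439.39 → $2,130.36
Nov 18, sell 116: 116/204 × $1,309.03 → $744.35
Total COGS = $543.71 + $2,130.36 + $744.35 = $3,418.42
Ending inventory (cost pool remaining) = $564.68

COGS = $3,418.42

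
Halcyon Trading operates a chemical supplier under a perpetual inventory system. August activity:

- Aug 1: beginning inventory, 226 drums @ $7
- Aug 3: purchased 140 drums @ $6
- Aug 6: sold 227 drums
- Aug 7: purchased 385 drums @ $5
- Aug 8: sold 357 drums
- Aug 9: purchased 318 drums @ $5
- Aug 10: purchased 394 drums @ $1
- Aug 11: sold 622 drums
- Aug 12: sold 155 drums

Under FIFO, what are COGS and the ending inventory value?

COGS = $6,229; ending inventory = $102

Aug 6, 227 sold [FIFO — oldest first]: 226 @ $7 + 1 @ $6 = $1,588
Aug 8, 357 sold [FIFO — oldest first]: 139 @ $6 + 218 @ $5 = $1,924
Aug 11, 622 sold [FIFO — oldest first]: 167 @ $5 + 318 @ $5 + 137 @ $1 = $2,562
Aug 12, 155 sold [FIFO — oldest first]: 155 @ $1 = $155
Total COGS = $1,588 + $1,924 + $2,562 + $155 = $6,229
Ending inventory: 102 @ $1 = $102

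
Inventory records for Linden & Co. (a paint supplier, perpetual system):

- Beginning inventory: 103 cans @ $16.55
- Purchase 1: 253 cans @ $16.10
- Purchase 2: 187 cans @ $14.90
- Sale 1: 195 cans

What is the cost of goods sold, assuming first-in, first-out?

Sale 1 (195) [FIFO — oldest first]: 103 @ $16.55 + 92 @ $16.10 = $3,185.85
Ending inventory: 161 @ $16.10 + 187 @ $14.90 = $5,378.40
Check: goods available $8,564.25 = COGS $3,185.85 + ending $5,378.40

COGS = $3,185.85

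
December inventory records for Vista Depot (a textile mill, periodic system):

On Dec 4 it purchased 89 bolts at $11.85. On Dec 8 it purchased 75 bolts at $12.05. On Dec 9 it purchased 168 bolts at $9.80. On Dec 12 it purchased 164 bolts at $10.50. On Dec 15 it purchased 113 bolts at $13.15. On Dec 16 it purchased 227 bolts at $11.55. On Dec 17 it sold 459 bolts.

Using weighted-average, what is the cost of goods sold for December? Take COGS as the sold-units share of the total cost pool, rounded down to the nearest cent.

Dec 17, sell 459: 459/836 × $9,434.60 → $5,180.00
Ending inventory (cost pool remaining) = $4,254.60
Check: goods available $9,434.60 = COGS $5,180.00 + ending $4,254.60

COGS = $5,180.00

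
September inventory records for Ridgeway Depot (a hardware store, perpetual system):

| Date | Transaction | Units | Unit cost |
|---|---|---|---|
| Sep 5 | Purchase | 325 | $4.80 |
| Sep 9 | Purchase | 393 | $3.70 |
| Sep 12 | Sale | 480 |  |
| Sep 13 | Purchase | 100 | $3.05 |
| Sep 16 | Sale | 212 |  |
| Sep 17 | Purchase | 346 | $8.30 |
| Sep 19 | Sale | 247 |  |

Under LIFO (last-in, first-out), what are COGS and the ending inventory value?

Sep 12, 480 sold [LIFO — newest first]: 393 @ $3.70 + 87 @ $4.80 = $1,871.70
Sep 16, 212 sold [LIFO — newest first]: 100 @ $3.05 + 112 @ $4.80 = $842.60
Sep 19, 247 sold [LIFO — newest first]: 247 @ $8.30 = $2,050.10
Total COGS = $1,871.70 + $842.60 + $2,050.10 = $4,764.40
Ending inventory: 126 @ $4.80 + 99 @ $8.30 = $1,426.50
Check: goods available $6,190.90 = COGS $4,764.40 + ending $1,426.50

COGS = $4,764.40; ending inventory = $1,426.50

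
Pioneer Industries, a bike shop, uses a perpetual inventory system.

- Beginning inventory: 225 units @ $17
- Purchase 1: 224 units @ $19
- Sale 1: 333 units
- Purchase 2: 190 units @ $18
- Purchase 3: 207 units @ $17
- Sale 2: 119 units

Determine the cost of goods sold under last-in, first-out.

Sale 1 (333) [LIFO — newest first]: 224 @ $19 + 109 @ $17 = $6,109
Sale 2 (119) [LIFO — newest first]: 119 @ $17 = $2,023
Total COGS = $6,109 + $2,023 = $8,132
Ending inventory: 116 @ $17 + 190 @ $18 + 88 @ $17 = $6,888

COGS = $8,132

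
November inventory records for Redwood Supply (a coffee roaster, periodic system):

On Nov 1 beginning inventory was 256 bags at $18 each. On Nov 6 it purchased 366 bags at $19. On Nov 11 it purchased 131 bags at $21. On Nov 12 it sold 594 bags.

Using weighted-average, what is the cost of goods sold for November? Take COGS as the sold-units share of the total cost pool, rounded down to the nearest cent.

Nov 12, sell 594: 594/753 × $14,313.00 → $11,290.73
Ending inventory (cost pool remaining) = $3,022.27
Check: goods available $14,313.00 = COGS $11,290.73 + ending $3,022.27

COGS = $11,290.73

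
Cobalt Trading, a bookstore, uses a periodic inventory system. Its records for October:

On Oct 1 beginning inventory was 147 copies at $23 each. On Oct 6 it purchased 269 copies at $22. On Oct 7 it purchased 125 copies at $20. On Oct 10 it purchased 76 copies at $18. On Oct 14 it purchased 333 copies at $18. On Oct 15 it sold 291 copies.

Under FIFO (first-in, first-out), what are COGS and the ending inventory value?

Oct 15, 291 sold [FIFO — oldest first]: 147 @ $23 + 144 @ $22 = $6,549
Ending inventory: 125 @ $22 + 125 @ $20 + 76 @ $18 + 333 @ $18 = $12,612

COGS = $6,549; ending inventory = $12,612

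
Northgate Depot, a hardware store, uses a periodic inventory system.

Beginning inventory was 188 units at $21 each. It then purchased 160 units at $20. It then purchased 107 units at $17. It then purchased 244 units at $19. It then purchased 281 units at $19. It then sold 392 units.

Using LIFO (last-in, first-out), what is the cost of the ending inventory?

Sale 1 (392) [LIFO — newest first]: 281 @ $19 + 111 @ $19 = $7,448
Ending inventory: 188 @ $21 + 160 @ $20 + 107 @ $17 + 133 @ $19 = $11,494

Ending inventory = $11,494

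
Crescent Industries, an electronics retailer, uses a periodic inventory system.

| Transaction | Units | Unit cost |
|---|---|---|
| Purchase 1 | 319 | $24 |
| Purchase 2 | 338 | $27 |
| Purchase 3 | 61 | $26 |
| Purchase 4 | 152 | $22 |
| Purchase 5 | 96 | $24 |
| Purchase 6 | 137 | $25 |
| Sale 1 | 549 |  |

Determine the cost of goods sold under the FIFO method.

Sale 1 (549) [FIFO — oldest first]: 319 @ $24 + 230 @ $27 = $13,866
Ending inventory: 108 @ $27 + 61 @ $26 + 152 @ $22 + 96 @ $24 + 137 @ $25 = $13,575
Check: goods available $27,441 = COGS $13,866 + ending $13,575

COGS = $13,866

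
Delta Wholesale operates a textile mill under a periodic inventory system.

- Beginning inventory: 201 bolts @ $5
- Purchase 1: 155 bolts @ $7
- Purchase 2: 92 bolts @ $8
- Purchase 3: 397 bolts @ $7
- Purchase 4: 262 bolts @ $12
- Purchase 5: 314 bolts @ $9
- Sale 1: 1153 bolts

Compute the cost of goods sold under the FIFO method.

COGS = $9,163

Sale 1 (1153) [FIFO — oldest first]: 201 @ $5 + 155 @ $7 + 92 @ $8 + 397 @ $7 + 262 @ $12 + 46 @ $9 = $9,163
Ending inventory: 268 @ $9 = $2,412
Check: goods available $11,575 = COGS $9,163 + ending $2,412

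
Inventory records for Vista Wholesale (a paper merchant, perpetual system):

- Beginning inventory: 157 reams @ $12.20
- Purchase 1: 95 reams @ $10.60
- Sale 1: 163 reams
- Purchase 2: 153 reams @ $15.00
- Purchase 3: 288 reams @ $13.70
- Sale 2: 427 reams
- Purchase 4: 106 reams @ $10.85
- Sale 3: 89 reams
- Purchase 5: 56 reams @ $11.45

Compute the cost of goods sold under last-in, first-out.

COGS = $8,832.85

Sale 1 (163) [LIFO — newest first]: 95 @ $10.60 + 68 @ $12.20 = $1,836.60
Sale 2 (427) [LIFO — newest first]: 288 @ $13.70 + 139 @ $15.00 = $6,030.60
Sale 3 (89) [LIFO — newest first]: 89 @ $10.85 = $965.65
Total COGS = $1,836.60 + $6,030.60 + $965.65 = $8,832.85
Ending inventory: 89 @ $12.20 + 14 @ $15.00 + 17 @ $10.85 + 56 @ $11.45 = $2,121.45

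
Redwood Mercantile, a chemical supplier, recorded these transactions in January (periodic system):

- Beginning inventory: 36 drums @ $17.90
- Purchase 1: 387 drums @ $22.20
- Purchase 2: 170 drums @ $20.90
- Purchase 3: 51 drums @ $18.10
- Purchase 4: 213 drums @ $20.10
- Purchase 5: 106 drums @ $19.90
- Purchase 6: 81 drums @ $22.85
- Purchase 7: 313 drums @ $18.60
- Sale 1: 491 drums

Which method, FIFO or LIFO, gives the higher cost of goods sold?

FIFO

FIFO COGS: 36 @ $17.90 + 387 @ $22.20 + 68 @ $20.90 = $10,657.00
LIFO COGS: 313 @ $18.60 + 81 @ $22.85 + 97 @ $19.90 = $9,602.95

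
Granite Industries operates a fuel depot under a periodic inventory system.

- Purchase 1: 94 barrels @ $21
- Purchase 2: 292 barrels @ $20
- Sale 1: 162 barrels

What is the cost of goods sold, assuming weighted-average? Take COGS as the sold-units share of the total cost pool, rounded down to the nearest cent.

Sale 1, sell 162: 162/386 × $7,814.00 → $3,279.45
Ending inventory (cost pool remaining) = $4,534.55

COGS = $3,279.45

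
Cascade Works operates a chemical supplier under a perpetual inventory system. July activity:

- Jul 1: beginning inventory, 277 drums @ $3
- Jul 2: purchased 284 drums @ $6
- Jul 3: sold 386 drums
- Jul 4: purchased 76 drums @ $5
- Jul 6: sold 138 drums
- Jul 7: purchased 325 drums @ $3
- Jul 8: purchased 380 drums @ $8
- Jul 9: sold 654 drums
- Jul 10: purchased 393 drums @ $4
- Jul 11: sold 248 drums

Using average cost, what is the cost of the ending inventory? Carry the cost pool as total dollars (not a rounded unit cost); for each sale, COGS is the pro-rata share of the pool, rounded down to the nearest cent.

After Jul 1: 277 on hand, pool $831.00 (≈ $3.0000 each)
After Jul 2: 561 on hand, pool $2,535.00 (≈ $4.5187 each)
Jul 3, sell 386: 386/561 × $2,535.00 → $1,744.22
After Jul 4: 251 on hand, pool $1,170.78 (≈ $4.6645 each)
Jul 6, sell 138: 138/251 × $1,170.78 → $643.69
After Jul 7: 438 on hand, pool $1,502.09 (≈ $3.4294 each)
After Jul 8: 818 on hand, pool $4,542.09 (≈ $5.5527 each)
Jul 9, sell 654: 654/818 × $4,542.09 → $3,631.45
After Jul 10: 557 on hand, pool $2,482.64 (≈ $4.4572 each)
Jul 11, sell 248: 248/557 × $2,482.64 → $1,105.37
Total COGS = $1,744.22 + $643.69 + $3,631.45 + $1,105.37 = $7,124.73
Ending inventory (cost pool remaining) = $1,377.27
Check: goods available $8,502.00 = COGS $7,124.73 + ending $1,377.27

Ending inventory = $1,377.27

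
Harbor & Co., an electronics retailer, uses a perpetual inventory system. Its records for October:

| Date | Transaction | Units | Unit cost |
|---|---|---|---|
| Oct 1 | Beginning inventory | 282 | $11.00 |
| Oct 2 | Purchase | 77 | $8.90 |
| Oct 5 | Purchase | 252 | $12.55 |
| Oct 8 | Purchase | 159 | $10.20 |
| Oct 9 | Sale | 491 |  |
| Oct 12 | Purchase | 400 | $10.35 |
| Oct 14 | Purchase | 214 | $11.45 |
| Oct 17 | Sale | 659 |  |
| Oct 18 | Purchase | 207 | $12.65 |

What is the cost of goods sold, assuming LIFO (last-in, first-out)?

Oct 9, 491 sold [LIFO — newest first]: 159 @ $10.20 + 252 @ $12.55 + 77 @ $8.90 + 3 @ $11.00 = $5,502.70
Oct 17, 659 sold [LIFO — newest first]: 214 @ $11.45 + 400 @ $10.35 + 45 @ $11.00 = $7,085.30
Total COGS = $5,502.70 + $7,085.30 = $12,588.00
Ending inventory: 234 @ $11.00 + 207 @ $12.65 = $5,192.55
Check: goods available $17,780.55 = COGS $12,588.00 + ending $5,192.55

COGS = $12,588.00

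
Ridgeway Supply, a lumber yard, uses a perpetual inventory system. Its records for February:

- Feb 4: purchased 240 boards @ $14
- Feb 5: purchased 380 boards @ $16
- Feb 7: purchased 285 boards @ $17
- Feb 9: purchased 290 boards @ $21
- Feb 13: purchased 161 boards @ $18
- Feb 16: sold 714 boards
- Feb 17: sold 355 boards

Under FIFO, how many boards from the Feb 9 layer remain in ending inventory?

Feb 16, 714 sold [FIFO — oldest first]: 240 @ $14 + 380 @ $16 + 94 @ $17 = $11,038
Feb 17, 355 sold [FIFO — oldest first]: 191 @ $17 + 164 @ $21 = $6,691
Total COGS = $11,038 + $6,691 = $17,729
Ending inventory: 126 @ $21 + 161 @ $18 = $5,544
Check: goods available $23,273 = COGS $17,729 + ending $5,544

126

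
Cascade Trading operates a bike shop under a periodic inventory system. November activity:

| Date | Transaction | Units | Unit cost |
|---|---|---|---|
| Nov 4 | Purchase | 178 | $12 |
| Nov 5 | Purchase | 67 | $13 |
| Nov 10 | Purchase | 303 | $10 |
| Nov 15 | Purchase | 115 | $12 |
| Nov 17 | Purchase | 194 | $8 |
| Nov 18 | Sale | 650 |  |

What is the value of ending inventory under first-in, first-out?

Nov 18, 650 sold [FIFO — oldest first]: 178 @ $12 + 67 @ $13 + 303 @ $10 + 102 @ $12 = $7,261
Ending inventory: 13 @ $12 + 194 @ $8 = $1,708

Ending inventory = $1,708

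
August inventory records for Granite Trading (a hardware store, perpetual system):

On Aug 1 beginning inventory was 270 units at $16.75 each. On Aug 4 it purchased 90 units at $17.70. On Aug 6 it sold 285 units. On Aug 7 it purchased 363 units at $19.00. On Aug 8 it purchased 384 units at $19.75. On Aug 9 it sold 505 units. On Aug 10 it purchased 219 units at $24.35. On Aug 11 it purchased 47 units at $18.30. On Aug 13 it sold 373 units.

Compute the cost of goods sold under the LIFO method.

Aug 6, 285 sold [LIFO — newest first]: 90 @ $17.70 + 195 @ $16.75 = $4,859.25
Aug 9, 505 sold [LIFO — newest first]: 384 @ $19.75 + 121 @ $19.00 = $9,883.00
Aug 13, 373 sold [LIFO — newest first]: 47 @ $18.30 + 219 @ $24.35 + 107 @ $19.00 = $8,225.75
Total COGS = $4,859.25 + $9,883.00 + $8,225.75 = $22,968.00
Ending inventory: 75 @ $16.75 + 135 @ $19.00 = $3,821.25

COGS = $22,968.00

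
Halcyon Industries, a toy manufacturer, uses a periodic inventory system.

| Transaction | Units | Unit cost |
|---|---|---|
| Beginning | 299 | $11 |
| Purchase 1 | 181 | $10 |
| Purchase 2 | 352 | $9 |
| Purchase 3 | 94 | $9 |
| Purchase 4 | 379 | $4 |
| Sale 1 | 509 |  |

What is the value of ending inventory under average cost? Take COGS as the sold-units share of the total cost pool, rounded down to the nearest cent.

Ending inventory = $6,483.29

Sale 1, sell 509: 509/1305 × $10,629.00 → $4,145.71
Ending inventory (cost pool remaining) = $6,483.29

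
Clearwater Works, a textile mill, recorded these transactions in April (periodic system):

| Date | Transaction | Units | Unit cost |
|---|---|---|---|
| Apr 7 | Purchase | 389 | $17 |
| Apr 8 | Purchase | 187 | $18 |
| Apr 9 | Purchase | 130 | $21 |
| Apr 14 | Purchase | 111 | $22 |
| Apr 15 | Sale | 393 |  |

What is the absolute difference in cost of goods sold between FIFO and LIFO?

$1,223

FIFO COGS: 389 @ $17 + 4 @ $18 = $6,685
LIFO COGS: 111 @ $22 + 130 @ $21 + 152 @ $18 = $7,908
Difference = |$6,685 − $7,908| = $1,223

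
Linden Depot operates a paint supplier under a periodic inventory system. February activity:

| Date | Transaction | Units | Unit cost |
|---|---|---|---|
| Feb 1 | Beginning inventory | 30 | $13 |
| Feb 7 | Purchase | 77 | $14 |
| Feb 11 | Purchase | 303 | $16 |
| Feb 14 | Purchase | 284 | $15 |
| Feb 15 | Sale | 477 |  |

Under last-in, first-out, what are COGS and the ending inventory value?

Feb 15, 477 sold [LIFO — newest first]: 284 @ $15 + 193 @ $16 = $7,348
Ending inventory: 30 @ $13 + 77 @ $14 + 110 @ $16 = $3,228

COGS = $7,348; ending inventory = $3,228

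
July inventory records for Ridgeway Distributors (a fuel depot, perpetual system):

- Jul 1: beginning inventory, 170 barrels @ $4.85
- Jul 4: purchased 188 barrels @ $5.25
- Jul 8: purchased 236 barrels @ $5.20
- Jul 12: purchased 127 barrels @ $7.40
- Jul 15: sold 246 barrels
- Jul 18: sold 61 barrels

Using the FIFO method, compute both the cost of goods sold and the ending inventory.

Jul 15, 246 sold [FIFO — oldest first]: 170 @ $4.85 + 76 @ $5.25 = $1,223.50
Jul 18, 61 sold [FIFO — oldest first]: 61 @ $5.25 = $320.25
Total COGS = $1,223.50 + $320.25 = $1,543.75
Ending inventory: 51 @ $5.25 + 236 @ $5.20 + 127 @ $7.40 = $2,434.75
Check: goods available $3,978.50 = COGS $1,543.75 + ending $2,434.75

COGS = $1,543.75; ending inventory = $2,434.75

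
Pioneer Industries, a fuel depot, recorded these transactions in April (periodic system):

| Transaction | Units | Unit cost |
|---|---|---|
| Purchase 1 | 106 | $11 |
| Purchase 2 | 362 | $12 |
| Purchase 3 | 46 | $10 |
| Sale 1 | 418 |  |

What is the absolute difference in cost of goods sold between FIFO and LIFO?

$4

FIFO COGS: 106 @ $11 + 312 @ $12 = $4,910
LIFO COGS: 46 @ $10 + 362 @ $12 + 10 @ $11 = $4,914
Difference = |$4,910 − $4,914| = $4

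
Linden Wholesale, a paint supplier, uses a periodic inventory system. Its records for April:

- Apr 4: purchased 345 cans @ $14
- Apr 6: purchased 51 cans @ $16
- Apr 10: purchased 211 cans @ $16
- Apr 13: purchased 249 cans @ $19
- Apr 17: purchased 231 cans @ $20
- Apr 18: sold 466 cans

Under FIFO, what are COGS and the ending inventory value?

Apr 18, 466 sold [FIFO — oldest first]: 345 @ $14 + 51 @ $16 + 70 @ $16 = $6,766
Ending inventory: 141 @ $16 + 249 @ $19 + 231 @ $20 = $11,607
Check: goods available $18,373 = COGS $6,766 + ending $11,607

COGS = $6,766; ending inventory = $11,607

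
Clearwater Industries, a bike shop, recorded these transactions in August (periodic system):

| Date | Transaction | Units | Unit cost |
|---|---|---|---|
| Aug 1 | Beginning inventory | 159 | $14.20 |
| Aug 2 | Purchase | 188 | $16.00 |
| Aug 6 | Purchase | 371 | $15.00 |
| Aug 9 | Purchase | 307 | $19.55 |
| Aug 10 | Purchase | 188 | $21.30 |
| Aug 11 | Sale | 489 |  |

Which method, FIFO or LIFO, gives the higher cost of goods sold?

FIFO COGS: 159 @ $14.20 + 188 @ $16.00 + 142 @ $15.00 = $7,395.80
LIFO COGS: 188 @ $21.30 + 301 @ $19.55 = $9,888.95

LIFO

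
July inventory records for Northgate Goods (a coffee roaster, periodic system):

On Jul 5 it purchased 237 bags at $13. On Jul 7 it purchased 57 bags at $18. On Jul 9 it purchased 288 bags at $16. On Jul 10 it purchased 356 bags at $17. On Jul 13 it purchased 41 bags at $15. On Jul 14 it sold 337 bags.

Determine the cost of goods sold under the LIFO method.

Jul 14, 337 sold [LIFO — newest first]: 41 @ $15 + 296 @ $17 = $5,647
Ending inventory: 237 @ $13 + 57 @ $18 + 288 @ $16 + 60 @ $17 = $9,735

COGS = $5,647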